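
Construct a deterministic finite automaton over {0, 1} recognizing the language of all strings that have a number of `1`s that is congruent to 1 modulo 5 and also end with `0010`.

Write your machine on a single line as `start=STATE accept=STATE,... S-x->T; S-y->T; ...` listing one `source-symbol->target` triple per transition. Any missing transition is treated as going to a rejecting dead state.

Handle the two conditions separately and then intersect. The first has 5 states tracking the count of `1`s modulo 5; the second has 5 states tracking how much of the suffix `0010` has currently been matched. A product state is a pair (one from each), accepting exactly when both do. After merging equivalent states the machine shrinks.
        0   1  
>  s0   s1  s2 
   s1   s3  s2 
   s2   s2  s4 
   s3   s3  s5 
   s4   s4  s6 
   s5   s7  s4 
   s6   s6  s8 
 * s7   s2  s4 
   s8   s8  s0 
(> = start, * = accepting)

start=s0; accept=s7; s0-0->s1; s0-1->s2; s1-0->s3; s1-1->s2; s2-0->s2; s2-1->s4; s3-0->s3; s3-1->s5; s4-0->s4; s4-1->s6; s5-0->s7; s5-1->s4; s6-0->s6; s6-1->s8; s7-0->s2; s7-1->s4; s8-0->s8; s8-1->s0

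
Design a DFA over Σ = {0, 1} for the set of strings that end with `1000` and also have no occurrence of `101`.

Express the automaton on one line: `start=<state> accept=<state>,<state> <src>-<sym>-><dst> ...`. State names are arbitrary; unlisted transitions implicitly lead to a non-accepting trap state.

start=s0 accept=s5 s0-0->s0 s0-1->s1 s1-0->s2 s1-1->s1 s2-0->s3 s2-1->s4 s3-0->s5 s3-1->s1 s4-0->s6 s4-1->s4 s5-0->s0 s5-1->s1 s6-0->s7 s6-1->s4 s7-0->s8 s7-1->s4 s8-0->s9 s8-1->s4 s9-0->s9 s9-1->s4

Build one automaton per condition and run them in lockstep. The first has 5 states tracking how much of the suffix `1000` has currently been matched; the second has 4 states tracking partial matches of the forbidden pattern `101`. A product state is a pair (one from each), accepting exactly when both do.
10 states suffice.
        0   1  
>  s0   s0  s1 
   s1   s2  s1 
   s2   s3  s4 
   s3   s5  s1 
   s4   s6  s4 
 * s5   s0  s1 
   s6   s7  s4 
   s7   s8  s4 
   s8   s9  s4 
   s9   s9  s4 
(> = start, * = accepting)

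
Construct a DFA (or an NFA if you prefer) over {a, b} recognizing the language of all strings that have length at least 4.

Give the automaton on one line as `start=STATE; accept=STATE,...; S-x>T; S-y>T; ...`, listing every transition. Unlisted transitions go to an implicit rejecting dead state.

start=q0; accept=q4,q5; q0-a>q1; q0-b>q1; q1-a>q2; q1-b>q2; q2-a>q3; q2-b>q3; q3-a>q4; q3-b>q4; q4-a>q5; q4-b>q5; q5-a>q5; q5-b>q5

Count input length up to 5: every symbol moves from q0 toward q5, which means 'more than 4' and absorbs. Accept from {q4, q5}.
        a   b  
>  q0   q1  q1 
   q1   q2  q2 
   q2   q3  q3 
   q3   q4  q4 
 * q4   q5  q5 
 * q5   q5  q5 
(> = start, * = accepting)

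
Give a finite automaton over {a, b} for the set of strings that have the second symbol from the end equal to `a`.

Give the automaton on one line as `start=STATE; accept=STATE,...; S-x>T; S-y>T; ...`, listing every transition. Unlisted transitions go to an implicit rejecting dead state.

start=q0; accept=q3,q4; q0-a>q1; q0-b>q2; q1-a>q3; q1-b>q4; q2-a>q5; q2-b>q6; q3-a>q3; q3-b>q4; q4-a>q5; q4-b>q6; q5-a>q3; q5-b>q4; q6-a>q5; q6-b>q6

A DFA must remember the last 2 symbols (since which symbol is second-to-last isn't known until the input ends). Use one state per possible window of the last ≤2 symbols; accept from those whose window starts with `a`.
7 states suffice.
        a   b  
>  q0   q1  q2 
   q1   q3  q4 
   q2   q5  q6 
 * q3   q3  q4 
 * q4   q5  q6 
   q5   q3  q4 
   q6   q5  q6 
(> = start, * = accepting)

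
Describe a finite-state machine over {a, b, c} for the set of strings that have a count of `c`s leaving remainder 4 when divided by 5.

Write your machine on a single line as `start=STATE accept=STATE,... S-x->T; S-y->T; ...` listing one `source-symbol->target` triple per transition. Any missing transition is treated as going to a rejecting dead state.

start=q0; accept=q4; q0-a->q0; q0-b->q0; q0-c->q1; q1-a->q1; q1-b->q1; q1-c->q2; q2-a->q2; q2-b->q2; q2-c->q3; q3-a->q3; q3-b->q3; q3-c->q4; q4-a->q4; q4-b->q4; q4-c->q0

Keep the running count of `c`s modulo 5: each `c` advances along the cycle q0 → q1 → q2 → q3 → q4 → q0 while other symbols loop. Accept at q4.
A 5-state machine:
        a   b   c  
>  q0   q0  q0  q1 
   q1   q1  q1  q2 
   q2   q2  q2  q3 
   q3   q3  q3  q4 
 * q4   q4  q4  q0 
(> = start, * = accepting)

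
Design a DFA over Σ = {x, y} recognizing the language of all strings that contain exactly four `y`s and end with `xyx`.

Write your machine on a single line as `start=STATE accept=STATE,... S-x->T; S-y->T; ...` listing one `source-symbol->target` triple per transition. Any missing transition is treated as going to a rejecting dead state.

start=S0; accept=S7; S0-x->S0; S0-y->S1; S1-x->S1; S1-y->S2; S2-x->S2; S2-y->S3; S3-x->S4; S3-y->S5; S4-x->S4; S4-y->S6; S5-x->S5; S5-y->S5; S6-x->S7; S6-y->S5; S7-x->S5; S7-y->S5

Run two small machines in parallel and take their product. The first has 6 states tracking the count of `y`s, saturating at 5; the second has 4 states tracking how much of the suffix `xyx` has currently been matched. A product state is a pair (one from each), accepting exactly when both do. Equivalent product states are then merged.
An 8-state machine:
        x   y  
>  S0   S0  S1 
   S1   S1  S2 
   S2   S2  S3 
   S3   S4  S5 
   S4   S4  S6 
   S5   S5  S5 
   S6   S7  S5 
 * S7   S5  S5 
(> = start, * = accepting)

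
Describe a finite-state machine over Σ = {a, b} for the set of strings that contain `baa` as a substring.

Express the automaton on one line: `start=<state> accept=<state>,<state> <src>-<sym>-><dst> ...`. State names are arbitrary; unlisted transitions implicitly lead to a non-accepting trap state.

Track how much of `baa` has been matched so far: state s0 is no progress, s3 is the absorbing accept state reached once `baa` has occurred. Intermediate states record partial matches; on a mismatch, fall back to the longest reusable overlap.
A 4-state machine:
        a   b  
>  s0   s0  s1 
   s1   s2  s1 
   s2   s3  s1 
 * s3   s3  s3 
(> = start, * = accepting)

start=s0 accept=s3 s0-a->s0 s0-b->s1 s1-a->s2 s1-b->s1 s2-a->s3 s2-b->s1 s3-a->s3 s3-b->s3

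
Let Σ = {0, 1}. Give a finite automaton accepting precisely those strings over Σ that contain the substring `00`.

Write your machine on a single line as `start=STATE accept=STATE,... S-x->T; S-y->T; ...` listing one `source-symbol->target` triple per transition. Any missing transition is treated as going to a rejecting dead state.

start=S0; accept=S2; S0-0->S1; S0-1->S0; S1-0->S2; S1-1->S0; S2-0->S2; S2-1->S2

States S0..S1 record the length of the longest prefix of `00` that matches the current input suffix. Reaching S2 means `00` has been seen, and we stay there forever. Accept from S2.
3 states suffice.
        0   1  
>  S0   S1  S0 
   S1   S2  S0 
 * S2   S2  S2 
(> = start, * = accepting)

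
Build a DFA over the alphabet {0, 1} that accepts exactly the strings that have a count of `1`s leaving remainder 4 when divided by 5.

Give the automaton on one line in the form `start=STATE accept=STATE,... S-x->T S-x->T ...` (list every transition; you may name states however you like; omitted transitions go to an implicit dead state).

The only thing that matters is how many `1`s have appeared, reduced mod 5. Use one state per residue: S0 for 0, …, S4 for 4. Reading `1` moves to the next residue; anything else stays put. S4 is accepting.
5 states suffice.
        0   1  
>  S0   S0  S1 
   S1   S1  S2 
   S2   S2  S3 
   S3   S3  S4 
 * S4   S4  S0 
(> = start, * = accepting)

start=S0 accept=S4 S0-0->S0 S0-1->S1 S1-0->S1 S1-1->S2 S2-0->S2 S2-1->S3 S3-0->S3 S3-1->S4 S4-0->S4 S4-1->S0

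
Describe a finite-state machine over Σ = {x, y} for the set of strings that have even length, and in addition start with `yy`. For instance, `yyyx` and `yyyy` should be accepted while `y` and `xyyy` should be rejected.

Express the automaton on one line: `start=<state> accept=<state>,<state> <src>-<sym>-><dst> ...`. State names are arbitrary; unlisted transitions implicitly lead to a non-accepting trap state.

Handle the two conditions separately and then intersect. The first has 2 states tracking the input length modulo 2; the second has 4 states tracking whether the input so far still matches the prefix `yy`. A product state is a pair (one from each), accepting exactly when both do.
With 6 states:
        x   y  
>  s0   s1  s2 
   s1   s3  s3 
   s2   s3  s4 
   s3   s1  s1 
 * s4   s5  s5 
   s5   s4  s4 
(> = start, * = accepting)

start=s0 accept=s4 s0-x->s1 s0-y->s2 s1-x->s3 s1-y->s3 s2-x->s3 s2-y->s4 s3-x->s1 s3-y->s1 s4-x->s5 s4-y->s5 s5-x->s4 s5-y->s4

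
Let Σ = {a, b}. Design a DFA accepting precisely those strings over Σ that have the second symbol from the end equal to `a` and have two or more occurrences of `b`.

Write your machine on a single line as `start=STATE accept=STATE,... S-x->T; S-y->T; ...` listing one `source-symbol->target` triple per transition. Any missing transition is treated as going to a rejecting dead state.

start=q0; accept=q8,q11,q12,q14; q0-a->q1; q0-b->q2; q1-a->q3; q1-b->q4; q2-a->q5; q2-b->q6; q3-a->q3; q3-b->q4; q4-a->q5; q4-b->q6; q5-a->q7; q5-b->q8; q6-a->q9; q6-b->q10; q7-a->q7; q7-b->q8; q8-a->q9; q8-b->q10; q9-a->q11; q9-b->q12; q10-a->q13; q10-b->q10; q11-a->q11; q11-b->q12; q12-a->q13; q12-b->q10; q13-a->q14; q13-b->q12; q14-a->q14; q14-b->q12

Build one automaton per condition and run them in lockstep. One (7 states) tracks the last 2 symbols read; the other (4 states) tracks the count of `b`s, saturating at 3. Each combined state is a pair, one component from each; accept when both components accept.
A 15-state machine:
          a    b  
>  q0     q1   q2 
   q1     q3   q4 
   q2     q5   q6 
   q3     q3   q4 
   q4     q5   q6 
   q5     q7   q8 
   q6     q9  q10 
   q7     q7   q8 
 * q8     q9  q10 
   q9    q11  q12 
   q10   q13  q10 
 * q11   q11  q12 
 * q12   q13  q10 
   q13   q14  q12 
 * q14   q14  q12 
(> = start, * = accepting)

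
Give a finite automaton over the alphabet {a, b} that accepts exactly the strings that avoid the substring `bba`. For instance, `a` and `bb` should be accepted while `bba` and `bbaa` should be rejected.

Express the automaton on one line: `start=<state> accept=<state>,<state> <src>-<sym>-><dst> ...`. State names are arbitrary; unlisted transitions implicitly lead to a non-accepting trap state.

start=q0 accept=q0,q1,q2 q0-a->q0 q0-b->q1 q1-a->q0 q1-b->q2 q2-a->q3 q2-b->q2 q3-a->q3 q3-b->q3

This is the complement of 'contains `bba`'. Use the same substring-matching states — q0 through q3 holding how much of `bba` has just been matched — but flip the accepting set: everything except the trap q3 accepts.
        a   b  
>* q0   q0  q1 
 * q1   q0  q2 
 * q2   q3  q2 
   q3   q3  q3 
(> = start, * = accepting)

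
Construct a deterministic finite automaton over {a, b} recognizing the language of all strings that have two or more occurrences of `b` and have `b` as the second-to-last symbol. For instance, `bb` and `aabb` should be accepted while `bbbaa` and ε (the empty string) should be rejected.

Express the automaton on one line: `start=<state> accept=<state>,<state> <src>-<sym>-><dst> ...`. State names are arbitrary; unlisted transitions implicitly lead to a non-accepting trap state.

Run two small machines in parallel and take their product. One (4 states) tracks the count of `b`s, saturating at 3; the other (7 states) tracks the last 2 symbols read. Each combined state is a pair, one component from each; accept when both components accept.
15 states suffice.
          a    b  
>  S0     S1   S2 
   S1     S3   S4 
   S2     S5   S6 
   S3     S3   S4 
   S4     S5   S6 
   S5     S7   S8 
 * S6     S9  S10 
   S7     S7   S8 
   S8     S9  S10 
 * S9    S11  S12 
 * S10   S13  S10 
   S11   S11  S12 
   S12   S13  S10 
 * S13   S14  S12 
   S14   S14  S12 
(> = start, * = accepting)

start=S0 accept=S6,S9,S10,S13 S0-a->S1 S0-b->S2 S1-a->S3 S1-b->S4 S2-a->S5 S2-b->S6 S3-a->S3 S3-b->S4 S4-a->S5 S4-b->S6 S5-a->S7 S5-b->S8 S6-a->S9 S6-b->S10 S7-a->S7 S7-b->S8 S8-a->S9 S8-b->S10 S9-a->S11 S9-b->S12 S10-a->S13 S10-b->S10 S11-a->S11 S11-b->S12 S12-a->S13 S12-b->S10 S13-a->S14 S13-b->S12 S14-a->S14 S14-b->S12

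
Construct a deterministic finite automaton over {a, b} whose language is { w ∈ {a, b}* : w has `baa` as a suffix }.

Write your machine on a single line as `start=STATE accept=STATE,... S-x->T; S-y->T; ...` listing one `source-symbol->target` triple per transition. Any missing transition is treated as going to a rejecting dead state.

start=q0; accept=q3; q0-a->q0; q0-b->q1; q1-a->q2; q1-b->q1; q2-a->q3; q2-b->q1; q3-a->q0; q3-b->q1

Let each state record the length of the longest suffix of the input read so far that is also a prefix of `baa`. q1 means the last symbol is `b`; q2 means the last 2 symbols are `ba`; q3 means the last 3 symbols are `baa`. Accept only at q3, where the string currently ends in `baa`.
With 4 states:
        a   b  
>  q0   q0  q1 
   q1   q2  q1 
   q2   q3  q1 
 * q3   q0  q1 
(> = start, * = accepting)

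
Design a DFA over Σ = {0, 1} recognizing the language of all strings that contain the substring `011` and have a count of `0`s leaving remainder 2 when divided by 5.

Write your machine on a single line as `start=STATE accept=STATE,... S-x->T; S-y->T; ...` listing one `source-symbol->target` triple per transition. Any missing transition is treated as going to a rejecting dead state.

start=A; accept=J; A-0->B; A-1->A; B-0->C; B-1->D; C-0->E; C-1->F; D-0->C; D-1->G; E-0->H; E-1->I; F-0->E; F-1->J; G-0->J; G-1->G; H-0->K; H-1->L; I-0->H; I-1->M; J-0->M; J-1->J; K-0->B; K-1->N; L-0->K; L-1->O; M-0->O; M-1->M; N-0->B; N-1->P; O-0->P; O-1->O; P-0->G; P-1->P

Build one automaton per condition and run them in lockstep. One (4 states) tracks whether and how much of `011` has been seen; the other (5 states) tracks the count of `0`s modulo 5. Each combined state is a pair, one component from each; accept when both components accept.
16 states suffice.
       0  1 
>  A   B  A 
   B   C  D 
   C   E  F 
   D   C  G 
   E   H  I 
   F   E  J 
   G   J  G 
   H   K  L 
   I   H  M 
 * J   M  J 
   K   B  N 
   L   K  O 
   M   O  M 
   N   B  P 
   O   P  O 
   P   G  P 
(> = start, * = accepting)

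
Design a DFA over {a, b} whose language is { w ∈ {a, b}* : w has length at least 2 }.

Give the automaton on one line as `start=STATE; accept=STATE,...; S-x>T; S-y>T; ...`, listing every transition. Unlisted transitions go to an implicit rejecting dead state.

start=S0; accept=S2,S3; S0-a>S1; S0-b>S1; S1-a>S2; S1-b>S2; S2-a>S3; S2-b>S3; S3-a>S3; S3-b>S3

Count input length up to 3: every symbol moves from S0 toward S3, which means 'more than 2' and absorbs. Accept from {S2, S3}.
With 4 states:
        a   b  
>  S0   S1  S1 
   S1   S2  S2 
 * S2   S3  S3 
 * S3   S3  S3 
(> = start, * = accepting)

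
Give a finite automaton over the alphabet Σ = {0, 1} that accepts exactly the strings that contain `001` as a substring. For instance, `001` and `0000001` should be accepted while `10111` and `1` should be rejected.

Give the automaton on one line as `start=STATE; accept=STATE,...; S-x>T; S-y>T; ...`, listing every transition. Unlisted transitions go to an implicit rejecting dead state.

start=q0; accept=q3; q0-0>q1; q0-1>q0; q1-0>q2; q1-1>q0; q2-0>q2; q2-1>q3; q3-0>q3; q3-1>q3

States q0..q2 record the length of the longest prefix of `001` that matches the current input suffix. Reaching q3 means `001` has been seen, and we stay there forever. Accept from q3.
With 4 states:
        0   1  
>  q0   q1  q0 
   q1   q2  q0 
   q2   q2  q3 
 * q3   q3  q3 
(> = start, * = accepting)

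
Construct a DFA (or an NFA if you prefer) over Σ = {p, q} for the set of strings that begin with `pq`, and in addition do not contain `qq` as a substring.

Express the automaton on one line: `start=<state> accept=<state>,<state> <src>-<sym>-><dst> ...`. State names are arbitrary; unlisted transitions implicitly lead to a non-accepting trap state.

start=s0 accept=s3,s4 s0-p->s1 s0-q->s2 s1-p->s2 s1-q->s3 s2-p->s2 s2-q->s2 s3-p->s4 s3-q->s2 s4-p->s4 s4-q->s3

Run two small machines in parallel and take their product. One (4 states) tracks whether the input so far still matches the prefix `pq`; the other (3 states) tracks partial matches of the forbidden pattern `qq`. Each combined state is a pair, one component from each; accept when both components accept. Minimizing collapses redundant product states.
A 5-state machine:
        p   q  
>  s0   s1  s2 
   s1   s2  s3 
   s2   s2  s2 
 * s3   s4  s2 
 * s4   s4  s3 
(> = start, * = accepting)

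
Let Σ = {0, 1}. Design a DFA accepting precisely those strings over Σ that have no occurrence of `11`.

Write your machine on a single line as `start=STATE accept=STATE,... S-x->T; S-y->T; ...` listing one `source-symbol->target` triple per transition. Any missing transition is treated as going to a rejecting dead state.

start=S0; accept=S0,S1; S0-0->S0; S0-1->S1; S1-0->S0; S1-1->S2; S2-0->S2; S2-1->S2

This is the complement of 'contains `11`'. Use the same substring-matching states — S0 through S2 holding how much of `11` has just been matched — but flip the accepting set: everything except the trap S2 accepts.
With 3 states:
        0   1  
>* S0   S0  S1 
 * S1   S0  S2 
   S2   S2  S2 
(> = start, * = accepting)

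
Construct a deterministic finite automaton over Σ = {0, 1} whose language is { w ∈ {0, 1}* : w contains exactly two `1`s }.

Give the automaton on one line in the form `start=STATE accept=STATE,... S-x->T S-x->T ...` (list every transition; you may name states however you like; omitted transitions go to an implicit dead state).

Only the number of `1`s matters, and only up to 3. Make a chain s0 → s1 → s2 → s3 advanced by each `1` (with s3 absorbing); every other symbol self-loops. The accepting set is {s2}.
        0   1  
>  s0   s0  s1 
   s1   s1  s2 
 * s2   s2  s3 
   s3   s3  s3 
(> = start, * = accepting)

start=s0 accept=s2 s0-0->s0 s0-1->s1 s1-0->s1 s1-1->s2 s2-0->s2 s2-1->s3 s3-0->s3 s3-1->s3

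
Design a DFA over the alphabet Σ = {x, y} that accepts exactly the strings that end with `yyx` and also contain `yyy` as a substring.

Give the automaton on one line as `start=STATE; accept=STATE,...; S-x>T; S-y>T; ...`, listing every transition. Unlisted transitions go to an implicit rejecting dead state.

Handle the two conditions separately and then intersect. The first has 4 states tracking how much of the suffix `yyx` has currently been matched; the second has 4 states tracking whether and how much of `yyy` has been seen. A product state is a pair (one from each), accepting exactly when both do.
With 8 states:
        x   y  
>  q0   q0  q1 
   q1   q0  q2 
   q2   q3  q4 
   q3   q0  q1 
   q4   q5  q4 
 * q5   q6  q7 
   q6   q6  q7 
   q7   q6  q4 
(> = start, * = accepting)

start=q0; accept=q5; q0-x>q0; q0-y>q1; q1-x>q0; q1-y>q2; q2-x>q3; q2-y>q4; q3-x>q0; q3-y>q1; q4-x>q5; q4-y>q4; q5-x>q6; q5-y>q7; q6-x>q6; q6-y>q7; q7-x>q6; q7-y>q4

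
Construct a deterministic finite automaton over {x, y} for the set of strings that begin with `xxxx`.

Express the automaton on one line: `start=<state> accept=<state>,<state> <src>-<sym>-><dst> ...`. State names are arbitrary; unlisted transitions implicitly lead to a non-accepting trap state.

start=q0 accept=q4 q0-x->q1 q0-y->q5 q1-x->q2 q1-y->q5 q2-x->q3 q2-y->q5 q3-x->q4 q3-y->q5 q4-x->q4 q4-y->q4 q5-x->q5 q5-y->q5

Walk along `xxxx` while the input agrees: from q0 take `x` to q1, and so on. Any deviation drops to the rejecting sink q5. Once q4 is reached the prefix is confirmed and every continuation is accepted.
6 states suffice.
        x   y  
>  q0   q1  q5 
   q1   q2  q5 
   q2   q3  q5 
   q3   q4  q5 
 * q4   q4  q4 
   q5   q5  q5 
(> = start, * = accepting)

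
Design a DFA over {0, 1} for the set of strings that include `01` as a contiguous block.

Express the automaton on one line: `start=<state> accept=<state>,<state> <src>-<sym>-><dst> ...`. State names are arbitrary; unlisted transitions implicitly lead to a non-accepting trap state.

start=q0 accept=q2 q0-0->q1 q0-1->q0 q1-0->q1 q1-1->q2 q2-0->q2 q2-1->q2

States q0..q1 record the length of the longest prefix of `01` that matches the current input suffix. Reaching q2 means `01` has been seen, and we stay there forever. Accept from q2.
3 states suffice.
        0   1  
>  q0   q1  q0 
   q1   q1  q2 
 * q2   q2  q2 
(> = start, * = accepting)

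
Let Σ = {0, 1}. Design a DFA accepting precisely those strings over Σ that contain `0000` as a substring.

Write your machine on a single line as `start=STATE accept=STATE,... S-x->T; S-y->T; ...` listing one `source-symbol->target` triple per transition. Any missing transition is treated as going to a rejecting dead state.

Track how much of `0000` has been matched so far: state A is no progress, E is the absorbing accept state reached once `0000` has occurred. Intermediate states record partial matches; on a mismatch, fall back to the longest reusable overlap.
A 5-state machine:
       0  1 
>  A   B  A 
   B   C  A 
   C   D  A 
   D   E  A 
 * E   E  E 
(> = start, * = accepting)

start=A; accept=E; A-0->B; A-1->A; B-0->C; B-1->A; C-0->D; C-1->A; D-0->E; D-1->A; E-0->E; E-1->E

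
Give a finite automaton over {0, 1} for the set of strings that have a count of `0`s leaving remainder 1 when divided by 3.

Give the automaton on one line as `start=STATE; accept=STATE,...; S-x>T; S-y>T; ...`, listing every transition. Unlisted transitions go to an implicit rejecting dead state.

start=q0; accept=q1; q0-0>q1; q0-1>q0; q1-0>q2; q1-1>q1; q2-0>q0; q2-1>q2

Keep the running count of `0`s modulo 3: each `0` advances along the cycle q0 → q1 → q2 → q0 while other symbols loop. Accept at q1.
        0   1  
>  q0   q1  q0 
 * q1   q2  q1 
   q2   q0  q2 
(> = start, * = accepting)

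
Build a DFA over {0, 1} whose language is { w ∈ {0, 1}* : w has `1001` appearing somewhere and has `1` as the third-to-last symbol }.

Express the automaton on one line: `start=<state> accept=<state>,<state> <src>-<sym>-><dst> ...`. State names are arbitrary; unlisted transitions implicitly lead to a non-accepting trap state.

Build one automaton per condition and run them in lockstep. The first has 5 states tracking whether and how much of `1001` has been seen; the second has 15 states tracking the last 3 symbols read. A product state is a pair (one from each), accepting exactly when both do.
23 states suffice.
          0    1  
>  q0     q1   q2 
   q1     q3   q4 
   q2     q5   q6 
   q3     q7   q8 
   q4     q9  q10 
   q5    q11  q12 
   q6    q13  q14 
   q7     q7   q8 
   q8     q9  q10 
   q9    q11  q12 
   q10   q13  q14 
   q11    q7  q15 
   q12    q9  q10 
   q13   q11  q12 
   q14   q13  q14 
   q15   q16  q17 
   q16   q18  q19 
   q17   q20  q21 
 * q18   q22  q15 
 * q19   q16  q17 
 * q20   q18  q19 
 * q21   q20  q21 
   q22   q22  q15 
(> = start, * = accepting)

start=q0 accept=q18,q19,q20,q21 q0-0->q1 q0-1->q2 q1-0->q3 q1-1->q4 q2-0->q5 q2-1->q6 q3-0->q7 q3-1->q8 q4-0->q9 q4-1->q10 q5-0->q11 q5-1->q12 q6-0->q13 q6-1->q14 q7-0->q7 q7-1->q8 q8-0->q9 q8-1->q10 q9-0->q11 q9-1->q12 q10-0->q13 q10-1->q14 q11-0->q7 q11-1->q15 q12-0->q9 q12-1->q10 q13-0->q11 q13-1->q12 q14-0->q13 q14-1->q14 q15-0->q16 q15-1->q17 q16-0->q18 q16-1->q19 q17-0->q20 q17-1->q21 q18-0->q22 q18-1->q15 q19-0->q16 q19-1->q17 q20-0->q18 q20-1->q19 q21-0->q20 q21-1->q21 q22-0->q22 q22-1->q15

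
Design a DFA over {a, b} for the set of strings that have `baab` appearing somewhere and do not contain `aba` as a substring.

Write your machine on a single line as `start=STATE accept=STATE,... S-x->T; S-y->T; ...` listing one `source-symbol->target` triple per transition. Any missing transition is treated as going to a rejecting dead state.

Build one automaton per condition and run them in lockstep. The first has 5 states tracking whether and how much of `baab` has been seen; the second has 4 states tracking partial matches of the forbidden pattern `aba`. A product state is a pair (one from each), accepting exactly when both do.
14 states suffice.
          a    b  
>  q0     q1   q2 
   q1     q1   q3 
   q2     q4   q2 
   q3     q5   q2 
   q4     q6   q3 
   q5     q7   q8 
   q6     q1   q9 
   q7    q10  q11 
   q8     q5   q8 
 * q9    q11  q12 
   q10   q10   q8 
   q11   q11  q11 
 * q12   q13  q12 
 * q13   q13   q9 
(> = start, * = accepting)

start=q0; accept=q9,q12,q13; q0-a->q1; q0-b->q2; q1-a->q1; q1-b->q3; q2-a->q4; q2-b->q2; q3-a->q5; q3-b->q2; q4-a->q6; q4-b->q3; q5-a->q7; q5-b->q8; q6-a->q1; q6-b->q9; q7-a->q10; q7-b->q11; q8-a->q5; q8-b->q8; q9-a->q11; q9-b->q12; q10-a->q10; q10-b->q8; q11-a->q11; q11-b->q11; q12-a->q13; q12-b->q12; q13-a->q13; q13-b->q9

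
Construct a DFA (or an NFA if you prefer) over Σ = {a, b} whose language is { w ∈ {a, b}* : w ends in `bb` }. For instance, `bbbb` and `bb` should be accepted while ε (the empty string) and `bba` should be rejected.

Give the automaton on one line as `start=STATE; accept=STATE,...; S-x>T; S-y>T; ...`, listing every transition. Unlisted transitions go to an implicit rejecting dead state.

Let each state record the length of the longest suffix of the input read so far that is also a prefix of `bb`. q1 means the last symbol is `b`; q2 means the last 2 symbols are `bb`. Accept only at q2, where the string currently ends in `bb`.
A 3-state machine:
        a   b  
>  q0   q0  q1 
   q1   q0  q2 
 * q2   q0  q2 
(> = start, * = accepting)

start=q0; accept=q2; q0-a>q0; q0-b>q1; q1-a>q0; q1-b>q2; q2-a>q0; q2-b>q2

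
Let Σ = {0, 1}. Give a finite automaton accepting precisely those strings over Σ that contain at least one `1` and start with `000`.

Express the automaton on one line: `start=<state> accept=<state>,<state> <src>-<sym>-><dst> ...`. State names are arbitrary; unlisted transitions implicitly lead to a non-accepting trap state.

Run two small machines in parallel and take their product. One (3 states) tracks the count of `1`s, saturating at 2; the other (5 states) tracks whether the input so far still matches the prefix `000`. Each combined state is a pair, one component from each; accept when both components accept.
8 states suffice.
        0   1  
>  q0   q1  q2 
   q1   q3  q2 
   q2   q2  q4 
   q3   q5  q2 
   q4   q4  q4 
   q5   q5  q6 
 * q6   q6  q7 
 * q7   q7  q7 
(> = start, * = accepting)

start=q0 accept=q6,q7 q0-0->q1 q0-1->q2 q1-0->q3 q1-1->q2 q2-0->q2 q2-1->q4 q3-0->q5 q3-1->q2 q4-0->q4 q4-1->q4 q5-0->q5 q5-1->q6 q6-0->q6 q6-1->q7 q7-0->q7 q7-1->q7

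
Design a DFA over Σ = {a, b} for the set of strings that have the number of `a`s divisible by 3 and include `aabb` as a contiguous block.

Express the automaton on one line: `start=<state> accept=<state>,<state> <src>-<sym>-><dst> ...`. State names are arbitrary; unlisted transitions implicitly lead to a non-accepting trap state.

Handle the two conditions separately and then intersect. One (3 states) tracks the count of `a`s modulo 3; the other (5 states) tracks whether and how much of `aabb` has been seen. Each combined state is a pair, one component from each; accept when both components accept.
A 15-state machine:
          a    b  
>  s0     s1   s0 
   s1     s2   s3 
   s2     s4   s5 
   s3     s6   s3 
   s4     s7   s8 
   s5     s9  s10 
   s6     s4  s11 
   s7     s2  s12 
   s8     s1  s13 
   s9     s7   s0 
   s10   s13  s10 
   s11    s9  s11 
   s12    s6  s14 
 * s13   s14  s13 
   s14   s10  s14 
(> = start, * = accepting)

start=s0 accept=s13 s0-a->s1 s0-b->s0 s1-a->s2 s1-b->s3 s2-a->s4 s2-b->s5 s3-a->s6 s3-b->s3 s4-a->s7 s4-b->s8 s5-a->s9 s5-b->s10 s6-a->s4 s6-b->s11 s7-a->s2 s7-b->s12 s8-a->s1 s8-b->s13 s9-a->s7 s9-b->s0 s10-a->s13 s10-b->s10 s11-a->s9 s11-b->s11 s12-a->s6 s12-b->s14 s13-a->s14 s13-b->s13 s14-a->s10 s14-b->s14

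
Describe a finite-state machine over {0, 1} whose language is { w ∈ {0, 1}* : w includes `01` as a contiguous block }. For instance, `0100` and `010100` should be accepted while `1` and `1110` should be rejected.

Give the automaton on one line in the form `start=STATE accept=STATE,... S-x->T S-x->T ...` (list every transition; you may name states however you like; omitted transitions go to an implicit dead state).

States q0..q1 record the length of the longest prefix of `01` that matches the current input suffix. Reaching q2 means `01` has been seen, and we stay there forever. Accept from q2.
        0   1  
>  q0   q1  q0 
   q1   q1  q2 
 * q2   q2  q2 
(> = start, * = accepting)

start=q0 accept=q2 q0-0->q1 q0-1->q0 q1-0->q1 q1-1->q2 q2-0->q2 q2-1->q2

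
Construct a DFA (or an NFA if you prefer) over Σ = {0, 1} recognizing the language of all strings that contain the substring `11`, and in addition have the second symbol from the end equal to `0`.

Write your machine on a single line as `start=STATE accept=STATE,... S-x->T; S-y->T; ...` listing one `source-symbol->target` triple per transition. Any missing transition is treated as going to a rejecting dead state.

start=s0; accept=s4,s5; s0-0->s0; s0-1->s1; s1-0->s0; s1-1->s2; s2-0->s3; s2-1->s2; s3-0->s4; s3-1->s5; s4-0->s4; s4-1->s5; s5-0->s3; s5-1->s2

Build one automaton per condition and run them in lockstep. One (3 states) tracks whether and how much of `11` has been seen; the other (7 states) tracks the last 2 symbols read. Each combined state is a pair, one component from each; accept when both components accept. After merging equivalent states the machine shrinks.
6 states suffice.
        0   1  
>  s0   s0  s1 
   s1   s0  s2 
   s2   s3  s2 
   s3   s4  s5 
 * s4   s4  s5 
 * s5   s3  s2 
(> = start, * = accepting)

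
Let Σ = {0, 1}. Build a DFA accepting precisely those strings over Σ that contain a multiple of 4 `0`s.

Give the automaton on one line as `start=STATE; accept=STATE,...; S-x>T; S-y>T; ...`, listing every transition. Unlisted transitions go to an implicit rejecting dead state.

start=q0; accept=q0; q0-0>q1; q0-1>q0; q1-0>q2; q1-1>q1; q2-0>q3; q2-1>q2; q3-0>q0; q3-1>q3

Keep the running count of `0`s modulo 4: each `0` advances along the cycle q0 → q1 → q2 → q3 → q0 while other symbols loop. Accept at q0.
        0   1  
>* q0   q1  q0 
   q1   q2  q1 
   q2   q3  q2 
   q3   q0  q3 
(> = start, * = accepting)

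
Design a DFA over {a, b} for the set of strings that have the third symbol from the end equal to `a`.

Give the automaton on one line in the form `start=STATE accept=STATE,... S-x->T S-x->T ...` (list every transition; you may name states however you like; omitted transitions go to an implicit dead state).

start=s0 accept=s7,s8,s9,s10 s0-a->s1 s0-b->s2 s1-a->s3 s1-b->s4 s2-a->s5 s2-b->s6 s3-a->s7 s3-b->s8 s4-a->s9 s4-b->s10 s5-a->s11 s5-b->s12 s6-a->s13 s6-b->s14 s7-a->s7 s7-b->s8 s8-a->s9 s8-b->s10 s9-a->s11 s9-b->s12 s10-a->s13 s10-b->s14 s11-a->s7 s11-b->s8 s12-a->s9 s12-b->s10 s13-a->s11 s13-b->s12 s14-a->s13 s14-b->s14

Because acceptance depends on a position counted from the end, the machine has to buffer the most recent 3 symbols. Make each state the string of the last up-to-3 symbols read; on input `x` shift the window left and append `x`. Accept when the buffered window has length 3 and begins with `a`.
With 15 states:
          a    b  
>  s0     s1   s2 
   s1     s3   s4 
   s2     s5   s6 
   s3     s7   s8 
   s4     s9  s10 
   s5    s11  s12 
   s6    s13  s14 
 * s7     s7   s8 
 * s8     s9  s10 
 * s9    s11  s12 
 * s10   s13  s14 
   s11    s7   s8 
   s12    s9  s10 
   s13   s11  s12 
   s14   s13  s14 
(> = start, * = accepting)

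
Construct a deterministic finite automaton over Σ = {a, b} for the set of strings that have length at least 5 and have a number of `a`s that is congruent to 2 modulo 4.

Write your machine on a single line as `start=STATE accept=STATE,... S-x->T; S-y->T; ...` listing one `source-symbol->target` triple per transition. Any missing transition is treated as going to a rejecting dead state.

Run two small machines in parallel and take their product. The first has 7 states tracking the input length, saturating at 6; the second has 4 states tracking the count of `a`s modulo 4. A product state is a pair (one from each), accepting exactly when both do.
With 22 states:
          a    b  
>  q0     q1   q2 
   q1     q3   q4 
   q2     q4   q5 
   q3     q6   q7 
   q4     q7   q8 
   q5     q8   q9 
   q6    q10  q11 
   q7    q11  q12 
   q8    q12  q13 
   q9    q13  q10 
   q10   q14  q15 
   q11   q15  q16 
   q12   q16  q17 
   q13   q17  q14 
   q14   q18  q19 
   q15   q19  q20 
   q16   q20  q21 
 * q17   q21  q18 
 * q18   q21  q18 
   q19   q18  q19 
   q20   q19  q20 
   q21   q20  q21 
(> = start, * = accepting)

start=q0; accept=q17,q18; q0-a->q1; q0-b->q2; q1-a->q3; q1-b->q4; q2-a->q4; q2-b->q5; q3-a->q6; q3-b->q7; q4-a->q7; q4-b->q8; q5-a->q8; q5-b->q9; q6-a->q10; q6-b->q11; q7-a->q11; q7-b->q12; q8-a->q12; q8-b->q13; q9-a->q13; q9-b->q10; q10-a->q14; q10-b->q15; q11-a->q15; q11-b->q16; q12-a->q16; q12-b->q17; q13-a->q17; q13-b->q14; q14-a->q18; q14-b->q19; q15-a->q19; q15-b->q20; q16-a->q20; q16-b->q21; q17-a->q21; q17-b->q18; q18-a->q21; q18-b->q18; q19-a->q18; q19-b->q19; q20-a->q19; q20-b->q20; q21-a->q20; q21-b->q21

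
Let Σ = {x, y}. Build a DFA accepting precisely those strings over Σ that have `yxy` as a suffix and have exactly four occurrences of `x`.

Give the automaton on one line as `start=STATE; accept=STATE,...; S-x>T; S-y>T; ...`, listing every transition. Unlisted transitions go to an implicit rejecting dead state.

start=S0; accept=S20; S0-x>S1; S0-y>S2; S1-x>S3; S1-y>S4; S2-x>S5; S2-y>S2; S3-x>S6; S3-y>S7; S4-x>S8; S4-y>S4; S5-x>S3; S5-y>S9; S6-x>S10; S6-y>S11; S7-x>S12; S7-y>S7; S8-x>S6; S8-y>S13; S9-x>S8; S9-y>S4; S10-x>S14; S10-y>S15; S11-x>S16; S11-y>S11; S12-x>S10; S12-y>S17; S13-x>S12; S13-y>S7; S14-x>S14; S14-y>S18; S15-x>S19; S15-y>S15; S16-x>S14; S16-y>S20; S17-x>S16; S17-y>S11; S18-x>S19; S18-y>S18; S19-x>S14; S19-y>S21; S20-x>S19; S20-y>S15; S21-x>S19; S21-y>S18

Build one automaton per condition and run them in lockstep. The first has 4 states tracking how much of the suffix `yxy` has currently been matched; the second has 6 states tracking the count of `x`s, saturating at 5. A product state is a pair (one from each), accepting exactly when both do.
With 22 states:
          x    y  
>  S0     S1   S2 
   S1     S3   S4 
   S2     S5   S2 
   S3     S6   S7 
   S4     S8   S4 
   S5     S3   S9 
   S6    S10  S11 
   S7    S12   S7 
   S8     S6  S13 
   S9     S8   S4 
   S10   S14  S15 
   S11   S16  S11 
   S12   S10  S17 
   S13   S12   S7 
   S14   S14  S18 
   S15   S19  S15 
   S16   S14  S20 
   S17   S16  S11 
   S18   S19  S18 
   S19   S14  S21 
 * S20   S19  S15 
   S21   S19  S18 
(> = start, * = accepting)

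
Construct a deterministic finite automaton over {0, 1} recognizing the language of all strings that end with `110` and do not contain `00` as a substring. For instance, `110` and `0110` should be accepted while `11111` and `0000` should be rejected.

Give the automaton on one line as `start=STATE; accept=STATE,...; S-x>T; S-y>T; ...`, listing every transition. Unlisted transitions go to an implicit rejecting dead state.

start=S0; accept=S5; S0-0>S1; S0-1>S2; S1-0>S3; S1-1>S2; S2-0>S1; S2-1>S4; S3-0>S3; S3-1>S3; S4-0>S5; S4-1>S4; S5-0>S3; S5-1>S2

Handle the two conditions separately and then intersect. The first has 4 states tracking how much of the suffix `110` has currently been matched; the second has 3 states tracking partial matches of the forbidden pattern `00`. A product state is a pair (one from each), accepting exactly when both do. Equivalent product states are then merged.
A 6-state machine:
        0   1  
>  S0   S1  S2 
   S1   S3  S2 
   S2   S1  S4 
   S3   S3  S3 
   S4   S5  S4 
 * S5   S3  S2 
(> = start, * = accepting)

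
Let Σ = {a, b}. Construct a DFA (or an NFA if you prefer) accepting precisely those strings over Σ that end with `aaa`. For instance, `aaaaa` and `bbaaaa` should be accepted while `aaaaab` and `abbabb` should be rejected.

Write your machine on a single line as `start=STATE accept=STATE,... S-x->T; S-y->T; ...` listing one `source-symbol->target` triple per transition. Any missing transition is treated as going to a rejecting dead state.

start=s0; accept=s3; s0-a->s1; s0-b->s0; s1-a->s2; s1-b->s0; s2-a->s3; s2-b->s0; s3-a->s3; s3-b->s0

Let each state record the length of the longest suffix of the input read so far that is also a prefix of `aaa`. s1 means the last symbol is `a`; s2 means the last 2 symbols are `aa`; s3 means the last 3 symbols are `aaa`. Accept only at s3, where the string currently ends in `aaa`.
4 states suffice.
        a   b  
>  s0   s1  s0 
   s1   s2  s0 
   s2   s3  s0 
 * s3   s3  s0 
(> = start, * = accepting)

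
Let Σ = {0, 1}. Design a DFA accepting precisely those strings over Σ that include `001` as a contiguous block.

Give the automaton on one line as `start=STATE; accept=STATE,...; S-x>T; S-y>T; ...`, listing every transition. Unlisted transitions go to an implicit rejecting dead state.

start=q0; accept=q3; q0-0>q1; q0-1>q0; q1-0>q2; q1-1>q0; q2-0>q2; q2-1>q3; q3-0>q3; q3-1>q3

States q0..q2 record the length of the longest prefix of `001` that matches the current input suffix. Reaching q3 means `001` has been seen, and we stay there forever. Accept from q3.
4 states suffice.
        0   1  
>  q0   q1  q0 
   q1   q2  q0 
   q2   q2  q3 
 * q3   q3  q3 
(> = start, * = accepting)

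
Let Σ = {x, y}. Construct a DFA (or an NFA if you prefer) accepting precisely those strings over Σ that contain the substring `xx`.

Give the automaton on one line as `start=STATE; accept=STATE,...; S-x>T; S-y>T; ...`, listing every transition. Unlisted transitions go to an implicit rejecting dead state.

start=A; accept=C; A-x>B; A-y>A; B-x>C; B-y>A; C-x>C; C-y>C

States A..B record the length of the longest prefix of `xx` that matches the current input suffix. Reaching C means `xx` has been seen, and we stay there forever. Accept from C.
3 states suffice.
       x  y 
>  A   B  A 
   B   C  A 
 * C   C  C 
(> = start, * = accepting)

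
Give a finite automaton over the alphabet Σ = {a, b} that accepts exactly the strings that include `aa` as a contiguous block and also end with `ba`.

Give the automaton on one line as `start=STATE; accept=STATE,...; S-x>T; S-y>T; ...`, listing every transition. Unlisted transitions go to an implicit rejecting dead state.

start=s0; accept=s4; s0-a>s1; s0-b>s0; s1-a>s2; s1-b>s0; s2-a>s2; s2-b>s3; s3-a>s4; s3-b>s3; s4-a>s2; s4-b>s3

Run two small machines in parallel and take their product. One (3 states) tracks whether and how much of `aa` has been seen; the other (3 states) tracks how much of the suffix `ba` has currently been matched. Each combined state is a pair, one component from each; accept when both components accept. Minimizing collapses redundant product states.
A 5-state machine:
        a   b  
>  s0   s1  s0 
   s1   s2  s0 
   s2   s2  s3 
   s3   s4  s3 
 * s4   s2  s3 
(> = start, * = accepting)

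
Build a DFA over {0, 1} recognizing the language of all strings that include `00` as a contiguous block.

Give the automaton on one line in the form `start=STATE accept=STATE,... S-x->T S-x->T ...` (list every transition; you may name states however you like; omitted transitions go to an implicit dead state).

start=A accept=C A-0->B A-1->A B-0->C B-1->A C-0->C C-1->C

Track how much of `00` has been matched so far: state A is no progress, C is the absorbing accept state reached once `00` has occurred. Intermediate states record partial matches; on a mismatch, fall back to the longest reusable overlap.
       0  1 
>  A   B  A 
   B   C  A 
 * C   C  C 
(> = start, * = accepting)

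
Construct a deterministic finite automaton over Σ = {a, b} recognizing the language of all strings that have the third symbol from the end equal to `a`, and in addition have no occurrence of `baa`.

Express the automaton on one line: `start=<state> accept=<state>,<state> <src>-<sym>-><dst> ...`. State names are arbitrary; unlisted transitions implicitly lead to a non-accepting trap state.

start=S0 accept=S6,S7,S8,S9 S0-a->S1 S0-b->S2 S1-a->S3 S1-b->S4 S2-a->S5 S2-b->S2 S3-a->S6 S3-b->S7 S4-a->S8 S4-b->S9 S5-a->S10 S5-b->S4 S6-a->S6 S6-b->S7 S7-a->S8 S7-b->S9 S8-a->S10 S8-b->S4 S9-a->S5 S9-b->S2 S10-a->S10 S10-b->S10

Run two small machines in parallel and take their product. The first has 15 states tracking the last 3 symbols read; the second has 4 states tracking partial matches of the forbidden pattern `baa`. A product state is a pair (one from each), accepting exactly when both do. After merging equivalent states the machine shrinks.
          a    b  
>  S0     S1   S2 
   S1     S3   S4 
   S2     S5   S2 
   S3     S6   S7 
   S4     S8   S9 
   S5    S10   S4 
 * S6     S6   S7 
 * S7     S8   S9 
 * S8    S10   S4 
 * S9     S5   S2 
   S10   S10  S10 
(> = start, * = accepting)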